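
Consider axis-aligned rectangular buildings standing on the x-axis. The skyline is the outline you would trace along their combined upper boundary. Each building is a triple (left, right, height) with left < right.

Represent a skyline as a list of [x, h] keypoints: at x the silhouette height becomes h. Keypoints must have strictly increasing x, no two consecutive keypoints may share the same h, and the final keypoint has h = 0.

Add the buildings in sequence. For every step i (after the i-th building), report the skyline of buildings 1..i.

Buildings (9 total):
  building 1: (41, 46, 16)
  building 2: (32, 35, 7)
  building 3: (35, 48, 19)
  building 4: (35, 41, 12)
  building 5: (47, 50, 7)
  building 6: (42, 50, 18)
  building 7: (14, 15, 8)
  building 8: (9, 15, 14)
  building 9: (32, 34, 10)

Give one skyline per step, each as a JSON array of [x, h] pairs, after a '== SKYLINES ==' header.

== SKYLINES ==
[[41,16],[46,0]]
[[32,7],[35,0],[41,16],[46,0]]
[[32,7],[35,19],[48,0]]
[[32,7],[35,19],[48,0]]
[[32,7],[35,19],[48,7],[50,0]]
[[32,7],[35,19],[48,18],[50,0]]
[[14,8],[15,0],[32,7],[35,19],[48,18],[50,0]]
[[9,14],[15,0],[32,7],[35,19],[48,18],[50,0]]
[[9,14],[15,0],[32,10],[34,7],[35,19],[48,18],[50,0]]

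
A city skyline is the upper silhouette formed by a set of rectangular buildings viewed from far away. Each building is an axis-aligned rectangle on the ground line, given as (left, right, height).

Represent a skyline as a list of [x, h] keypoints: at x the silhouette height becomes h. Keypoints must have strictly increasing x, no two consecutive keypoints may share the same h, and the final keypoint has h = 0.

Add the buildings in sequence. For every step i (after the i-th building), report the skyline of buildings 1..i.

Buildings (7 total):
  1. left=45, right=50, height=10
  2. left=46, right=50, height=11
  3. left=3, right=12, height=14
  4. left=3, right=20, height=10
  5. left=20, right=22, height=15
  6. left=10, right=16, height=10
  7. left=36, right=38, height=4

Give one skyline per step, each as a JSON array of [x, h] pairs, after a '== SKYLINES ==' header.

== SKYLINES ==
[[45,10],[50,0]]
[[45,10],[46,11],[50,0]]
[[3,14],[12,0],[45,10],[46,11],[50,0]]
[[3,14],[12,10],[20,0],[45,10],[46,11],[50,0]]
[[3,14],[12,10],[20,15],[22,0],[45,10],[46,11],[50,0]]
[[3,14],[12,10],[20,15],[22,0],[45,10],[46,11],[50,0]]
[[3,14],[12,10],[20,15],[22,0],[36,4],[38,0],[45,10],[46,11],[50,0]]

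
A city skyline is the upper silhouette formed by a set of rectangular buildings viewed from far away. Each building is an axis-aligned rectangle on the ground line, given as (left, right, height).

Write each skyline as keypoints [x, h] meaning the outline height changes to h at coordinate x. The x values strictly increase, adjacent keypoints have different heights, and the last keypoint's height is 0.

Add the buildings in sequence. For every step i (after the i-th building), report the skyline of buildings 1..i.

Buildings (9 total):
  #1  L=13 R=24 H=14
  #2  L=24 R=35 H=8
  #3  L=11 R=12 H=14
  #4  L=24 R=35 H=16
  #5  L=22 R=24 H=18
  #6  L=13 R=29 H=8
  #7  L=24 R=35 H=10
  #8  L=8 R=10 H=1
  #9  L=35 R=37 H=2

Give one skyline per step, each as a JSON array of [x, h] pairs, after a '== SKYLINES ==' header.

== SKYLINES ==
[[13,14],[24,0]]
[[13,14],[24,8],[35,0]]
[[11,14],[12,0],[13,14],[24,8],[35,0]]
[[11,14],[12,0],[13,14],[24,16],[35,0]]
[[11,14],[12,0],[13,14],[22,18],[24,16],[35,0]]
[[11,14],[12,0],[13,14],[22,18],[24,16],[35,0]]
[[11,14],[12,0],[13,14],[22,18],[24,16],[35,0]]
[[8,1],[10,0],[11,14],[12,0],[13,14],[22,18],[24,16],[35,0]]
[[8,1],[10,0],[11,14],[12,0],[13,14],[22,18],[24,16],[35,2],[37,0]]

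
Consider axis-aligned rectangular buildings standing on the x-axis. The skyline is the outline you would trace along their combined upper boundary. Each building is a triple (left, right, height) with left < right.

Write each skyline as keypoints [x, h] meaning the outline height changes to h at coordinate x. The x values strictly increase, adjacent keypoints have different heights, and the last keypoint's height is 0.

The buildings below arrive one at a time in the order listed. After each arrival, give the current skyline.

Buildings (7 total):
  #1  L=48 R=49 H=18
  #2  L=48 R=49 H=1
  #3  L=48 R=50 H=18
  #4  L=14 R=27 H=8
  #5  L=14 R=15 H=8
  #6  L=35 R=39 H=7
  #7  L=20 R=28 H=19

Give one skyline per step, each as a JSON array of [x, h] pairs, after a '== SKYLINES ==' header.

== SKYLINES ==
[[48,18],[49,0]]
[[48,18],[49,0]]
[[48,18],[50,0]]
[[14,8],[27,0],[48,18],[50,0]]
[[14,8],[27,0],[48,18],[50,0]]
[[14,8],[27,0],[35,7],[39,0],[48,18],[50,0]]
[[14,8],[20,19],[28,0],[35,7],[39,0],[48,18],[50,0]]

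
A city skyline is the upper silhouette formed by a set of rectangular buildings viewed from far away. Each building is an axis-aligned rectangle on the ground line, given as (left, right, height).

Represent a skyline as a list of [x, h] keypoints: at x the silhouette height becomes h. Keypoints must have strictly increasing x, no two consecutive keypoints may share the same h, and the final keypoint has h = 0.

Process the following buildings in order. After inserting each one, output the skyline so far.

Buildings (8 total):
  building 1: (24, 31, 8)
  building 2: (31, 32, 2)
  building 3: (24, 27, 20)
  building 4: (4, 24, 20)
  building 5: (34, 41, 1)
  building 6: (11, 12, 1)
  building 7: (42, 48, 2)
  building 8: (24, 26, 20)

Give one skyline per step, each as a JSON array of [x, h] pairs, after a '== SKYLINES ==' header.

== SKYLINES ==
[[24,8],[31,0]]
[[24,8],[31,2],[32,0]]
[[24,20],[27,8],[31,2],[32,0]]
[[4,20],[27,8],[31,2],[32,0]]
[[4,20],[27,8],[31,2],[32,0],[34,1],[41,0]]
[[4,20],[27,8],[31,2],[32,0],[34,1],[41,0]]
[[4,20],[27,8],[31,2],[32,0],[34,1],[41,0],[42,2],[48,0]]
[[4,20],[27,8],[31,2],[32,0],[34,1],[41,0],[42,2],[48,0]]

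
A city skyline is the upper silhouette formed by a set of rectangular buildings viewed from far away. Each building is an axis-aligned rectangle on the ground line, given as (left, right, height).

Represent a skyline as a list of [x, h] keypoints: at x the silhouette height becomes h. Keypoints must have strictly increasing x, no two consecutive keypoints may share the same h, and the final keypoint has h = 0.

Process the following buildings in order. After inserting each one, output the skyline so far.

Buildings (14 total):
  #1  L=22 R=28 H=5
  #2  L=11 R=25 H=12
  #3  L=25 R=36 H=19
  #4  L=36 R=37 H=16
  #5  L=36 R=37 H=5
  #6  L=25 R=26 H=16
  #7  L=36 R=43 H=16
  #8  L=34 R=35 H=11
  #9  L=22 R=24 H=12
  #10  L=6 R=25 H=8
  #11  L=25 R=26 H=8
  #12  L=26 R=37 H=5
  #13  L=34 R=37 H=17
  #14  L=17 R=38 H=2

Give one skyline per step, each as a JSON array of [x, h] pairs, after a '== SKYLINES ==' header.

== SKYLINES ==
[[22,5],[28,0]]
[[11,12],[25,5],[28,0]]
[[11,12],[25,19],[36,0]]
[[11,12],[25,19],[36,16],[37,0]]
[[11,12],[25,19],[36,16],[37,0]]
[[11,12],[25,19],[36,16],[37,0]]
[[11,12],[25,19],[36,16],[43,0]]
[[11,12],[25,19],[36,16],[43,0]]
[[11,12],[25,19],[36,16],[43,0]]
[[6,8],[11,12],[25,19],[36,16],[43,0]]
[[6,8],[11,12],[25,19],[36,16],[43,0]]
[[6,8],[11,12],[25,19],[36,16],[43,0]]
[[6,8],[11,12],[25,19],[36,17],[37,16],[43,0]]
[[6,8],[11,12],[25,19],[36,17],[37,16],[43,0]]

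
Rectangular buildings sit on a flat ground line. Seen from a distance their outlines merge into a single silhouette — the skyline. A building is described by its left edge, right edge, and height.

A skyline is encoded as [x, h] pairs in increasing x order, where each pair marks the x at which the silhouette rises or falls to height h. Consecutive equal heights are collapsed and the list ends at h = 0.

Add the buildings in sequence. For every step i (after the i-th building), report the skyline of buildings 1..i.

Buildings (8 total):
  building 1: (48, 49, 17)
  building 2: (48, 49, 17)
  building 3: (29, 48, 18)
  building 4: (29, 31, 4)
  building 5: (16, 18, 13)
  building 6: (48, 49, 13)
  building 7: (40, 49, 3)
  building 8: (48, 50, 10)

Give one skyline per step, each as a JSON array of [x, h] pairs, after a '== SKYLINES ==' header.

== SKYLINES ==
[[48,17],[49,0]]
[[48,17],[49,0]]
[[29,18],[48,17],[49,0]]
[[29,18],[48,17],[49,0]]
[[16,13],[18,0],[29,18],[48,17],[49,0]]
[[16,13],[18,0],[29,18],[48,17],[49,0]]
[[16,13],[18,0],[29,18],[48,17],[49,0]]
[[16,13],[18,0],[29,18],[48,17],[49,10],[50,0]]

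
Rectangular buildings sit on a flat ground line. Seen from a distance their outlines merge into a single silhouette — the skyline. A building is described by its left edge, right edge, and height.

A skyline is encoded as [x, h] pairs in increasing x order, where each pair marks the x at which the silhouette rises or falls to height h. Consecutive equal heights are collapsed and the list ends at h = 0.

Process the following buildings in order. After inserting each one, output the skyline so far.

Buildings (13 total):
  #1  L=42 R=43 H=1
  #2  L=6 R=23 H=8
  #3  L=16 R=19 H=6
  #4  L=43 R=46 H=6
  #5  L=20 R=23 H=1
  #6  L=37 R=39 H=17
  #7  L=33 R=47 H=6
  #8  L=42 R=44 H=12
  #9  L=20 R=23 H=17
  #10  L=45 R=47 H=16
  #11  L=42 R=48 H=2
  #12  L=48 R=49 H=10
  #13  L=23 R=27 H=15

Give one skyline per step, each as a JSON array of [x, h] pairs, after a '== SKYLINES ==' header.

== SKYLINES ==
[[42,1],[43,0]]
[[6,8],[23,0],[42,1],[43,0]]
[[6,8],[23,0],[42,1],[43,0]]
[[6,8],[23,0],[42,1],[43,6],[46,0]]
[[6,8],[23,0],[42,1],[43,6],[46,0]]
[[6,8],[23,0],[37,17],[39,0],[42,1],[43,6],[46,0]]
[[6,8],[23,0],[33,6],[37,17],[39,6],[47,0]]
[[6,8],[23,0],[33,6],[37,17],[39,6],[42,12],[44,6],[47,0]]
[[6,8],[20,17],[23,0],[33,6],[37,17],[39,6],[42,12],[44,6],[47,0]]
[[6,8],[20,17],[23,0],[33,6],[37,17],[39,6],[42,12],[44,6],[45,16],[47,0]]
[[6,8],[20,17],[23,0],[33,6],[37,17],[39,6],[42,12],[44,6],[45,16],[47,2],[48,0]]
[[6,8],[20,17],[23,0],[33,6],[37,17],[39,6],[42,12],[44,6],[45,16],[47,2],[48,10],[49,0]]
[[6,8],[20,17],[23,15],[27,0],[33,6],[37,17],[39,6],[42,12],[44,6],[45,16],[47,2],[48,10],[49,0]]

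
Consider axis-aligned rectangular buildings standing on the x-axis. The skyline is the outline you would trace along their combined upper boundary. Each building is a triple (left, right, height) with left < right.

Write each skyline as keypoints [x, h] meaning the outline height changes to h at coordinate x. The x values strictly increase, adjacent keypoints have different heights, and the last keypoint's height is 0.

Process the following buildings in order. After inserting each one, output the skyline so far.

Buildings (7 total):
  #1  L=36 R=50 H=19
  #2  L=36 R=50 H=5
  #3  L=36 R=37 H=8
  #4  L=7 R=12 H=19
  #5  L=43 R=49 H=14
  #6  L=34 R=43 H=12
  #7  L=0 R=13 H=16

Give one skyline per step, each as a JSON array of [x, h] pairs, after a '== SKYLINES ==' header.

== SKYLINES ==
[[36,19],[50,0]]
[[36,19],[50,0]]
[[36,19],[50,0]]
[[7,19],[12,0],[36,19],[50,0]]
[[7,19],[12,0],[36,19],[50,0]]
[[7,19],[12,0],[34,12],[36,19],[50,0]]
[[0,16],[7,19],[12,16],[13,0],[34,12],[36,19],[50,0]]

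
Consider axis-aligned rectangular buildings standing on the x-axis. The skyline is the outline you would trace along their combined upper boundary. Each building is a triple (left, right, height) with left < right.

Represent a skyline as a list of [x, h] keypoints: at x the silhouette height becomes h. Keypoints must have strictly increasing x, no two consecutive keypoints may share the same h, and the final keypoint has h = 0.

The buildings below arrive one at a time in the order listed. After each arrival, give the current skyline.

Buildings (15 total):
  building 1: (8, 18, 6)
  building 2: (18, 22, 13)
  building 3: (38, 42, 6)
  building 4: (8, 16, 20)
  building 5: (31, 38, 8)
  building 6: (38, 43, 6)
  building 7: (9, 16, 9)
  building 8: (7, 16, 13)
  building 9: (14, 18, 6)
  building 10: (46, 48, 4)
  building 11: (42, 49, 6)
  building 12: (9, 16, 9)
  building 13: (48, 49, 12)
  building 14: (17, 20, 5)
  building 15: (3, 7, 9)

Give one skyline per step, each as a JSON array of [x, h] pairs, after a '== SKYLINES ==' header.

== SKYLINES ==
[[8,6],[18,0]]
[[8,6],[18,13],[22,0]]
[[8,6],[18,13],[22,0],[38,6],[42,0]]
[[8,20],[16,6],[18,13],[22,0],[38,6],[42,0]]
[[8,20],[16,6],[18,13],[22,0],[31,8],[38,6],[42,0]]
[[8,20],[16,6],[18,13],[22,0],[31,8],[38,6],[43,0]]
[[8,20],[16,6],[18,13],[22,0],[31,8],[38,6],[43,0]]
[[7,13],[8,20],[16,6],[18,13],[22,0],[31,8],[38,6],[43,0]]
[[7,13],[8,20],[16,6],[18,13],[22,0],[31,8],[38,6],[43,0]]
[[7,13],[8,20],[16,6],[18,13],[22,0],[31,8],[38,6],[43,0],[46,4],[48,0]]
[[7,13],[8,20],[16,6],[18,13],[22,0],[31,8],[38,6],[49,0]]
[[7,13],[8,20],[16,6],[18,13],[22,0],[31,8],[38,6],[49,0]]
[[7,13],[8,20],[16,6],[18,13],[22,0],[31,8],[38,6],[48,12],[49,0]]
[[7,13],[8,20],[16,6],[18,13],[22,0],[31,8],[38,6],[48,12],[49,0]]
[[3,9],[7,13],[8,20],[16,6],[18,13],[22,0],[31,8],[38,6],[48,12],[49,0]]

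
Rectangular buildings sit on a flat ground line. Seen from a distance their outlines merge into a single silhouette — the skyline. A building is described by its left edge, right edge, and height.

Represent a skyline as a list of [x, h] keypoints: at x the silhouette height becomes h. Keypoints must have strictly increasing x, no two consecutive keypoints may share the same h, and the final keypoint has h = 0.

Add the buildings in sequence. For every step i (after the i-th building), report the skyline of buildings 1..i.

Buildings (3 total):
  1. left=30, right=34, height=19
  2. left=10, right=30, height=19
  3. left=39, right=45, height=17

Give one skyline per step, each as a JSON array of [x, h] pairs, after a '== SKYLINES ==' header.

== SKYLINES ==
[[30,19],[34,0]]
[[10,19],[34,0]]
[[10,19],[34,0],[39,17],[45,0]]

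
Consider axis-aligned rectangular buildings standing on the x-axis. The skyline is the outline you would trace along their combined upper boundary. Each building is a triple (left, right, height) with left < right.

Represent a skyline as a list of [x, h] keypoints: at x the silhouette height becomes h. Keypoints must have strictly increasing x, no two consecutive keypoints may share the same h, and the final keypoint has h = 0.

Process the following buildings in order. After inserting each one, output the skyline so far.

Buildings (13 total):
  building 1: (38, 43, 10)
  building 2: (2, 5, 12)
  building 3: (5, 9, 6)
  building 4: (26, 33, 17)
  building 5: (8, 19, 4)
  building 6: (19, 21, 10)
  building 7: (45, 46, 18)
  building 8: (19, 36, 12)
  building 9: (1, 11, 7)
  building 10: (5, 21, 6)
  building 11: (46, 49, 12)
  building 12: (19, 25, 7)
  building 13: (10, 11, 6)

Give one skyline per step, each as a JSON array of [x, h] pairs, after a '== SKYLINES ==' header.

== SKYLINES ==
[[38,10],[43,0]]
[[2,12],[5,0],[38,10],[43,0]]
[[2,12],[5,6],[9,0],[38,10],[43,0]]
[[2,12],[5,6],[9,0],[26,17],[33,0],[38,10],[43,0]]
[[2,12],[5,6],[9,4],[19,0],[26,17],[33,0],[38,10],[43,0]]
[[2,12],[5,6],[9,4],[19,10],[21,0],[26,17],[33,0],[38,10],[43,0]]
[[2,12],[5,6],[9,4],[19,10],[21,0],[26,17],[33,0],[38,10],[43,0],[45,18],[46,0]]
[[2,12],[5,6],[9,4],[19,12],[26,17],[33,12],[36,0],[38,10],[43,0],[45,18],[46,0]]
[[1,7],[2,12],[5,7],[11,4],[19,12],[26,17],[33,12],[36,0],[38,10],[43,0],[45,18],[46,0]]
[[1,7],[2,12],[5,7],[11,6],[19,12],[26,17],[33,12],[36,0],[38,10],[43,0],[45,18],[46,0]]
[[1,7],[2,12],[5,7],[11,6],[19,12],[26,17],[33,12],[36,0],[38,10],[43,0],[45,18],[46,12],[49,0]]
[[1,7],[2,12],[5,7],[11,6],[19,12],[26,17],[33,12],[36,0],[38,10],[43,0],[45,18],[46,12],[49,0]]
[[1,7],[2,12],[5,7],[11,6],[19,12],[26,17],[33,12],[36,0],[38,10],[43,0],[45,18],[46,12],[49,0]]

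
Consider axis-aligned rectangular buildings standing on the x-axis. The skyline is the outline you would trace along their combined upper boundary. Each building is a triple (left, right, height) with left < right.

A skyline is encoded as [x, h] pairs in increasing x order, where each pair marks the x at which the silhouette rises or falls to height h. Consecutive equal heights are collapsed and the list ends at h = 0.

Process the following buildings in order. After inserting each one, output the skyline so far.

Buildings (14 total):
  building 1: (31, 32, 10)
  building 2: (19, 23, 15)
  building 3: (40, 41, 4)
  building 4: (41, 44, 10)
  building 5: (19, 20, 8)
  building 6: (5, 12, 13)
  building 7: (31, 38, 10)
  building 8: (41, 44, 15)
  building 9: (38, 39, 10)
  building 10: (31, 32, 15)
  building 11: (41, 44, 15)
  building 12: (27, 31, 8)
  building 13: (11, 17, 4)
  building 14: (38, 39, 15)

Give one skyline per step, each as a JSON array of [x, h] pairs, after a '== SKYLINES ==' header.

== SKYLINES ==
[[31,10],[32,0]]
[[19,15],[23,0],[31,10],[32,0]]
[[19,15],[23,0],[31,10],[32,0],[40,4],[41,0]]
[[19,15],[23,0],[31,10],[32,0],[40,4],[41,10],[44,0]]
[[19,15],[23,0],[31,10],[32,0],[40,4],[41,10],[44,0]]
[[5,13],[12,0],[19,15],[23,0],[31,10],[32,0],[40,4],[41,10],[44,0]]
[[5,13],[12,0],[19,15],[23,0],[31,10],[38,0],[40,4],[41,10],[44,0]]
[[5,13],[12,0],[19,15],[23,0],[31,10],[38,0],[40,4],[41,15],[44,0]]
[[5,13],[12,0],[19,15],[23,0],[31,10],[39,0],[40,4],[41,15],[44,0]]
[[5,13],[12,0],[19,15],[23,0],[31,15],[32,10],[39,0],[40,4],[41,15],[44,0]]
[[5,13],[12,0],[19,15],[23,0],[31,15],[32,10],[39,0],[40,4],[41,15],[44,0]]
[[5,13],[12,0],[19,15],[23,0],[27,8],[31,15],[32,10],[39,0],[40,4],[41,15],[44,0]]
[[5,13],[12,4],[17,0],[19,15],[23,0],[27,8],[31,15],[32,10],[39,0],[40,4],[41,15],[44,0]]
[[5,13],[12,4],[17,0],[19,15],[23,0],[27,8],[31,15],[32,10],[38,15],[39,0],[40,4],[41,15],[44,0]]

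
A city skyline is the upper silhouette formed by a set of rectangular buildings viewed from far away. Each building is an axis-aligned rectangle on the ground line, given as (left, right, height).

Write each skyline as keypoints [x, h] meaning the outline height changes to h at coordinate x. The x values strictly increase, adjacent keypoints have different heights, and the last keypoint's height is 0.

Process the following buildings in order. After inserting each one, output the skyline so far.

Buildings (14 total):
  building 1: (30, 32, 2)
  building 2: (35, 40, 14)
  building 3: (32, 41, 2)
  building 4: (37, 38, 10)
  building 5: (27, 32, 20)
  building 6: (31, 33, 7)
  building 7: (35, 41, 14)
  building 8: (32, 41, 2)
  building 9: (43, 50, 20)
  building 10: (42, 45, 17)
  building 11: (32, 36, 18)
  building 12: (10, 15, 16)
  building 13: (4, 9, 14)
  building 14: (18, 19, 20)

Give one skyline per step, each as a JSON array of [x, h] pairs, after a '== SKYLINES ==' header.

== SKYLINES ==
[[30,2],[32,0]]
[[30,2],[32,0],[35,14],[40,0]]
[[30,2],[35,14],[40,2],[41,0]]
[[30,2],[35,14],[40,2],[41,0]]
[[27,20],[32,2],[35,14],[40,2],[41,0]]
[[27,20],[32,7],[33,2],[35,14],[40,2],[41,0]]
[[27,20],[32,7],[33,2],[35,14],[41,0]]
[[27,20],[32,7],[33,2],[35,14],[41,0]]
[[27,20],[32,7],[33,2],[35,14],[41,0],[43,20],[50,0]]
[[27,20],[32,7],[33,2],[35,14],[41,0],[42,17],[43,20],[50,0]]
[[27,20],[32,18],[36,14],[41,0],[42,17],[43,20],[50,0]]
[[10,16],[15,0],[27,20],[32,18],[36,14],[41,0],[42,17],[43,20],[50,0]]
[[4,14],[9,0],[10,16],[15,0],[27,20],[32,18],[36,14],[41,0],[42,17],[43,20],[50,0]]
[[4,14],[9,0],[10,16],[15,0],[18,20],[19,0],[27,20],[32,18],[36,14],[41,0],[42,17],[43,20],[50,0]]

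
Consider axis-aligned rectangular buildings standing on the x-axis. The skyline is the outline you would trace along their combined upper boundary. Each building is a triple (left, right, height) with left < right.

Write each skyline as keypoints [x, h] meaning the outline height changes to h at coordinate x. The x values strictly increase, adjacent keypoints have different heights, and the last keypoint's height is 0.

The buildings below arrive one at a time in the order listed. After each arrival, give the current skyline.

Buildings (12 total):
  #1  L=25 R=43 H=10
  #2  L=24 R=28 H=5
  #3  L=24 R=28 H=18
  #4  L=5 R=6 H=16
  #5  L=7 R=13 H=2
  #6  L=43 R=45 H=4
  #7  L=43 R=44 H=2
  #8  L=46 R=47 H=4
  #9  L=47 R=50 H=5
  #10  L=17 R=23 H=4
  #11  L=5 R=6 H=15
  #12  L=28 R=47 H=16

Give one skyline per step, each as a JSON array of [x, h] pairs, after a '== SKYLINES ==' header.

== SKYLINES ==
[[25,10],[43,0]]
[[24,5],[25,10],[43,0]]
[[24,18],[28,10],[43,0]]
[[5,16],[6,0],[24,18],[28,10],[43,0]]
[[5,16],[6,0],[7,2],[13,0],[24,18],[28,10],[43,0]]
[[5,16],[6,0],[7,2],[13,0],[24,18],[28,10],[43,4],[45,0]]
[[5,16],[6,0],[7,2],[13,0],[24,18],[28,10],[43,4],[45,0]]
[[5,16],[6,0],[7,2],[13,0],[24,18],[28,10],[43,4],[45,0],[46,4],[47,0]]
[[5,16],[6,0],[7,2],[13,0],[24,18],[28,10],[43,4],[45,0],[46,4],[47,5],[50,0]]
[[5,16],[6,0],[7,2],[13,0],[17,4],[23,0],[24,18],[28,10],[43,4],[45,0],[46,4],[47,5],[50,0]]
[[5,16],[6,0],[7,2],[13,0],[17,4],[23,0],[24,18],[28,10],[43,4],[45,0],[46,4],[47,5],[50,0]]
[[5,16],[6,0],[7,2],[13,0],[17,4],[23,0],[24,18],[28,16],[47,5],[50,0]]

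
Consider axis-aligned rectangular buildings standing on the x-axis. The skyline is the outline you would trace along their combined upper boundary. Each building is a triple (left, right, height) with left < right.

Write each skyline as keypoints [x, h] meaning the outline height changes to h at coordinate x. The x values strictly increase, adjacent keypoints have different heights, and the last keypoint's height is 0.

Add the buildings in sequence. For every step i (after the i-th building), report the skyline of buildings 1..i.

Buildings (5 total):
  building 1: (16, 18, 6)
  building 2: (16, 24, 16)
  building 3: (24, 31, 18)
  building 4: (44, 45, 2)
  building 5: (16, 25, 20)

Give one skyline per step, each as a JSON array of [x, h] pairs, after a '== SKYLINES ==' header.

== SKYLINES ==
[[16,6],[18,0]]
[[16,16],[24,0]]
[[16,16],[24,18],[31,0]]
[[16,16],[24,18],[31,0],[44,2],[45,0]]
[[16,20],[25,18],[31,0],[44,2],[45,0]]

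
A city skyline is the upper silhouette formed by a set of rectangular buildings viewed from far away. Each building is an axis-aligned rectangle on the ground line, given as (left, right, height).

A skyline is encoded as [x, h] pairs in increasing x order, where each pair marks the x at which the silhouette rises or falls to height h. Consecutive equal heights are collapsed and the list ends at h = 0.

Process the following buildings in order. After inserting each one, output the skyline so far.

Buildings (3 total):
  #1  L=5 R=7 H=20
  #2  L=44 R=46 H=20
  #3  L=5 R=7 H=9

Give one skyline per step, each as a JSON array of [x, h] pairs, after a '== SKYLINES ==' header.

== SKYLINES ==
[[5,20],[7,0]]
[[5,20],[7,0],[44,20],[46,0]]
[[5,20],[7,0],[44,20],[46,0]]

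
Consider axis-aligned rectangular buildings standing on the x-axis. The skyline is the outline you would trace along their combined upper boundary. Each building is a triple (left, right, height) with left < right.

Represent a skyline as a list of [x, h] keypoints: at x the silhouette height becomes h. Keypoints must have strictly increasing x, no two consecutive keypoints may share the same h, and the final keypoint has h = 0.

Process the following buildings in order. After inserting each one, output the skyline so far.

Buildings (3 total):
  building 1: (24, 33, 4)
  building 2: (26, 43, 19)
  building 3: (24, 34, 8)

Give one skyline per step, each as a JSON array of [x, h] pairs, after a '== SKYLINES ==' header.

== SKYLINES ==
[[24,4],[33,0]]
[[24,4],[26,19],[43,0]]
[[24,8],[26,19],[43,0]]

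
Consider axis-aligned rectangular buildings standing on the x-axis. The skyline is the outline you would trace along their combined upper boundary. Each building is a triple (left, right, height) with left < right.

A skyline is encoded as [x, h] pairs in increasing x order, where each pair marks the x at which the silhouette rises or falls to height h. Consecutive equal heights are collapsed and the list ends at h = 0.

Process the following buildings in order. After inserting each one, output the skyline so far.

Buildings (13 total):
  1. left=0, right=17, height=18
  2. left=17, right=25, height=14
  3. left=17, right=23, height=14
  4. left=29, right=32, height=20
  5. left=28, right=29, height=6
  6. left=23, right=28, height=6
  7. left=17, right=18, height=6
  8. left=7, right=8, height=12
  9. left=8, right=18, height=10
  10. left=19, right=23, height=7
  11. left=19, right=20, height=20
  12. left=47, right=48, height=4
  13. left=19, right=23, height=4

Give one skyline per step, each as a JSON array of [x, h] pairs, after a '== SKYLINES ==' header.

== SKYLINES ==
[[0,18],[17,0]]
[[0,18],[17,14],[25,0]]
[[0,18],[17,14],[25,0]]
[[0,18],[17,14],[25,0],[29,20],[32,0]]
[[0,18],[17,14],[25,0],[28,6],[29,20],[32,0]]
[[0,18],[17,14],[25,6],[29,20],[32,0]]
[[0,18],[17,14],[25,6],[29,20],[32,0]]
[[0,18],[17,14],[25,6],[29,20],[32,0]]
[[0,18],[17,14],[25,6],[29,20],[32,0]]
[[0,18],[17,14],[25,6],[29,20],[32,0]]
[[0,18],[17,14],[19,20],[20,14],[25,6],[29,20],[32,0]]
[[0,18],[17,14],[19,20],[20,14],[25,6],[29,20],[32,0],[47,4],[48,0]]
[[0,18],[17,14],[19,20],[20,14],[25,6],[29,20],[32,0],[47,4],[48,0]]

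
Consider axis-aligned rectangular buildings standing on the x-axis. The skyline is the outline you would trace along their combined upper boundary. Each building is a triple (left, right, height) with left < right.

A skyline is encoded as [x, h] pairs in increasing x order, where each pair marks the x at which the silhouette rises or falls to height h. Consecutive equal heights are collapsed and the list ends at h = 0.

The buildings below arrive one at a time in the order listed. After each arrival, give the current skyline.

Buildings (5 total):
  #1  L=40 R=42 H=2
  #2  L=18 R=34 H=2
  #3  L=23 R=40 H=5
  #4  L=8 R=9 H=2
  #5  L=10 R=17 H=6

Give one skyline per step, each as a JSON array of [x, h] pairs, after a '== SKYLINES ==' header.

== SKYLINES ==
[[40,2],[42,0]]
[[18,2],[34,0],[40,2],[42,0]]
[[18,2],[23,5],[40,2],[42,0]]
[[8,2],[9,0],[18,2],[23,5],[40,2],[42,0]]
[[8,2],[9,0],[10,6],[17,0],[18,2],[23,5],[40,2],[42,0]]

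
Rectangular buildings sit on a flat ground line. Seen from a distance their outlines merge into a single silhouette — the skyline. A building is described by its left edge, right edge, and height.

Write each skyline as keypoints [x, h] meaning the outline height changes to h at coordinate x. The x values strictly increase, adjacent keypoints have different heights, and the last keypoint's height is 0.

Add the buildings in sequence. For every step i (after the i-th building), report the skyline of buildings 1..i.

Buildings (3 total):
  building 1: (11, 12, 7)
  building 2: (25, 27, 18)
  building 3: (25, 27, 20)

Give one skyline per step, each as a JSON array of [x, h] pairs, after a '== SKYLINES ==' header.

== SKYLINES ==
[[11,7],[12,0]]
[[11,7],[12,0],[25,18],[27,0]]
[[11,7],[12,0],[25,20],[27,0]]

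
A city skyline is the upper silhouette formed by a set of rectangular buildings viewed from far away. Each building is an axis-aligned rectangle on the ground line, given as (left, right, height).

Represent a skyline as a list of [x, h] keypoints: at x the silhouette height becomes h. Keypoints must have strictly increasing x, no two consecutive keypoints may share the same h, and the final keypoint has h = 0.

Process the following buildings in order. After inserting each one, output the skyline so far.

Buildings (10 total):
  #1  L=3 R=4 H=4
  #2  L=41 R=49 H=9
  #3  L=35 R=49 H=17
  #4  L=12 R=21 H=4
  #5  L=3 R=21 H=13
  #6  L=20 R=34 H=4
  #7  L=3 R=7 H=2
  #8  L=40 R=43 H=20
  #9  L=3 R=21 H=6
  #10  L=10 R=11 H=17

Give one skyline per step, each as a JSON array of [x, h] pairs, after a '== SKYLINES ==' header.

== SKYLINES ==
[[3,4],[4,0]]
[[3,4],[4,0],[41,9],[49,0]]
[[3,4],[4,0],[35,17],[49,0]]
[[3,4],[4,0],[12,4],[21,0],[35,17],[49,0]]
[[3,13],[21,0],[35,17],[49,0]]
[[3,13],[21,4],[34,0],[35,17],[49,0]]
[[3,13],[21,4],[34,0],[35,17],[49,0]]
[[3,13],[21,4],[34,0],[35,17],[40,20],[43,17],[49,0]]
[[3,13],[21,4],[34,0],[35,17],[40,20],[43,17],[49,0]]
[[3,13],[10,17],[11,13],[21,4],[34,0],[35,17],[40,20],[43,17],[49,0]]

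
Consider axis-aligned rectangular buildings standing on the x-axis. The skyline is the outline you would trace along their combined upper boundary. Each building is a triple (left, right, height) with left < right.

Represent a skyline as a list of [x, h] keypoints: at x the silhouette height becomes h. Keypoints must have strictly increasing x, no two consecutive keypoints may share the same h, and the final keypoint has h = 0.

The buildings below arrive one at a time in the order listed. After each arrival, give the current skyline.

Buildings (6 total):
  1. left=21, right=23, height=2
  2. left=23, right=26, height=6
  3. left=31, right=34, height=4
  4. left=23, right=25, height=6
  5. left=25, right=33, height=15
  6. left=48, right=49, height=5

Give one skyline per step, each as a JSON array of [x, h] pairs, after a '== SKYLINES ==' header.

== SKYLINES ==
[[21,2],[23,0]]
[[21,2],[23,6],[26,0]]
[[21,2],[23,6],[26,0],[31,4],[34,0]]
[[21,2],[23,6],[26,0],[31,4],[34,0]]
[[21,2],[23,6],[25,15],[33,4],[34,0]]
[[21,2],[23,6],[25,15],[33,4],[34,0],[48,5],[49,0]]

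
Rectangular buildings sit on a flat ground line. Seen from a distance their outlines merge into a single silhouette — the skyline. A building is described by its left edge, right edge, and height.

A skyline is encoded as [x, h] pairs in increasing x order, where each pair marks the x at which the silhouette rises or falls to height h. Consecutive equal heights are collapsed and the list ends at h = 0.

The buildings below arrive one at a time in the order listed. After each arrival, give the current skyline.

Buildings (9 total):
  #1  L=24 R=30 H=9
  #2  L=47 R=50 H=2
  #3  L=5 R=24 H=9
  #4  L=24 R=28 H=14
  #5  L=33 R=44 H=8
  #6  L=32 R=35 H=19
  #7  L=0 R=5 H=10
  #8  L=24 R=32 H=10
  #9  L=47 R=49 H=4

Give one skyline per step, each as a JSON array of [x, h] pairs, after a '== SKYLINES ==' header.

== SKYLINES ==
[[24,9],[30,0]]
[[24,9],[30,0],[47,2],[50,0]]
[[5,9],[30,0],[47,2],[50,0]]
[[5,9],[24,14],[28,9],[30,0],[47,2],[50,0]]
[[5,9],[24,14],[28,9],[30,0],[33,8],[44,0],[47,2],[50,0]]
[[5,9],[24,14],[28,9],[30,0],[32,19],[35,8],[44,0],[47,2],[50,0]]
[[0,10],[5,9],[24,14],[28,9],[30,0],[32,19],[35,8],[44,0],[47,2],[50,0]]
[[0,10],[5,9],[24,14],[28,10],[32,19],[35,8],[44,0],[47,2],[50,0]]
[[0,10],[5,9],[24,14],[28,10],[32,19],[35,8],[44,0],[47,4],[49,2],[50,0]]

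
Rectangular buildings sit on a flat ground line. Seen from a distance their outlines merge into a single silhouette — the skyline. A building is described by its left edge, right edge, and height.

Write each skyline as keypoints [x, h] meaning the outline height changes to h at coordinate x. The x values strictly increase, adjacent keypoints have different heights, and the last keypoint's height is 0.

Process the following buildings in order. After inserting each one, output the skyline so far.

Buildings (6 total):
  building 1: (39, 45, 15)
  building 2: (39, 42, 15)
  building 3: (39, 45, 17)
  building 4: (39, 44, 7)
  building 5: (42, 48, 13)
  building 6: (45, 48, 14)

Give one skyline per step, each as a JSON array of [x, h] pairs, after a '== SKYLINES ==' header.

== SKYLINES ==
[[39,15],[45,0]]
[[39,15],[45,0]]
[[39,17],[45,0]]
[[39,17],[45,0]]
[[39,17],[45,13],[48,0]]
[[39,17],[45,14],[48,0]]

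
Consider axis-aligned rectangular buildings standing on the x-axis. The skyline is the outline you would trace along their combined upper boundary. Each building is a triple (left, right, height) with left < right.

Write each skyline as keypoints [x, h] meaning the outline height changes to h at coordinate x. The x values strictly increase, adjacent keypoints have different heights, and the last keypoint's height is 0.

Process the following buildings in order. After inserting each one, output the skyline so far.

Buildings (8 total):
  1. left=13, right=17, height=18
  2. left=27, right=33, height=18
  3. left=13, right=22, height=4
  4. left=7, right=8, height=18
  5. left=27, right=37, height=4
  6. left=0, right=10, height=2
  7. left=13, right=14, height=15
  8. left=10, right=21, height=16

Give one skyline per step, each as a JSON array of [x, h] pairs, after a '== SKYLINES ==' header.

== SKYLINES ==
[[13,18],[17,0]]
[[13,18],[17,0],[27,18],[33,0]]
[[13,18],[17,4],[22,0],[27,18],[33,0]]
[[7,18],[8,0],[13,18],[17,4],[22,0],[27,18],[33,0]]
[[7,18],[8,0],[13,18],[17,4],[22,0],[27,18],[33,4],[37,0]]
[[0,2],[7,18],[8,2],[10,0],[13,18],[17,4],[22,0],[27,18],[33,4],[37,0]]
[[0,2],[7,18],[8,2],[10,0],[13,18],[17,4],[22,0],[27,18],[33,4],[37,0]]
[[0,2],[7,18],[8,2],[10,16],[13,18],[17,16],[21,4],[22,0],[27,18],[33,4],[37,0]]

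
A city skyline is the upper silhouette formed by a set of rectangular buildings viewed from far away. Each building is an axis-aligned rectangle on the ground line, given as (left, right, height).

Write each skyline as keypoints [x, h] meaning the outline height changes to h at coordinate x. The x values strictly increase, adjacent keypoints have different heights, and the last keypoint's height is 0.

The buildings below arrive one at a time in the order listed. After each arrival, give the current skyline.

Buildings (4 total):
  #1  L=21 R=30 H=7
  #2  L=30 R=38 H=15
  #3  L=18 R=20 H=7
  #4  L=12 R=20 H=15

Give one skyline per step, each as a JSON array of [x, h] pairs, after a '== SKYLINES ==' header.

== SKYLINES ==
[[21,7],[30,0]]
[[21,7],[30,15],[38,0]]
[[18,7],[20,0],[21,7],[30,15],[38,0]]
[[12,15],[20,0],[21,7],[30,15],[38,0]]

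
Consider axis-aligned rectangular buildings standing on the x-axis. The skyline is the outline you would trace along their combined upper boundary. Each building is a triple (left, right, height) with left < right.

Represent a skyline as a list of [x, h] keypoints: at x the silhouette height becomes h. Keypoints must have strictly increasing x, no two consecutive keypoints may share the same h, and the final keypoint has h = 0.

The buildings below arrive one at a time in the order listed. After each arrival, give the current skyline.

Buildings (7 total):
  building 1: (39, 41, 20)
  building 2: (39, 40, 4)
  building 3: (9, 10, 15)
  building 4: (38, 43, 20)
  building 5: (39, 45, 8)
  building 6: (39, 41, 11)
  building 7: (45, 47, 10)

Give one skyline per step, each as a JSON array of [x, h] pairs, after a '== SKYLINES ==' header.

== SKYLINES ==
[[39,20],[41,0]]
[[39,20],[41,0]]
[[9,15],[10,0],[39,20],[41,0]]
[[9,15],[10,0],[38,20],[43,0]]
[[9,15],[10,0],[38,20],[43,8],[45,0]]
[[9,15],[10,0],[38,20],[43,8],[45,0]]
[[9,15],[10,0],[38,20],[43,8],[45,10],[47,0]]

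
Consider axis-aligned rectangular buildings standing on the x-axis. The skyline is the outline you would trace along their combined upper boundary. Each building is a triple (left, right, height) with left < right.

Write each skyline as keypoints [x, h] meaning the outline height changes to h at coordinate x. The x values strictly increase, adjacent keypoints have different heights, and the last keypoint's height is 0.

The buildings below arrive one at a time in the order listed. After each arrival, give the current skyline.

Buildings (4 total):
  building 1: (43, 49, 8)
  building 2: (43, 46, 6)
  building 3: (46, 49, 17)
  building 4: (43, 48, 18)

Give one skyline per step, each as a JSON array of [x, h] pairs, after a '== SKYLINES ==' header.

== SKYLINES ==
[[43,8],[49,0]]
[[43,8],[49,0]]
[[43,8],[46,17],[49,0]]
[[43,18],[48,17],[49,0]]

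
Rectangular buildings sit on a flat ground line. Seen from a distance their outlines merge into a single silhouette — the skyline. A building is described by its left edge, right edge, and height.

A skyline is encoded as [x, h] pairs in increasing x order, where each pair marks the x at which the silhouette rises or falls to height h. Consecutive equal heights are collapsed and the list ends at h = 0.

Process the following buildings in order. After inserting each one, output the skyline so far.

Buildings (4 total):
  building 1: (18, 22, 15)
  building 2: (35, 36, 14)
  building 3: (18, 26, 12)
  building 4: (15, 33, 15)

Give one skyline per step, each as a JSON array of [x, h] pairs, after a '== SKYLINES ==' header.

== SKYLINES ==
[[18,15],[22,0]]
[[18,15],[22,0],[35,14],[36,0]]
[[18,15],[22,12],[26,0],[35,14],[36,0]]
[[15,15],[33,0],[35,14],[36,0]]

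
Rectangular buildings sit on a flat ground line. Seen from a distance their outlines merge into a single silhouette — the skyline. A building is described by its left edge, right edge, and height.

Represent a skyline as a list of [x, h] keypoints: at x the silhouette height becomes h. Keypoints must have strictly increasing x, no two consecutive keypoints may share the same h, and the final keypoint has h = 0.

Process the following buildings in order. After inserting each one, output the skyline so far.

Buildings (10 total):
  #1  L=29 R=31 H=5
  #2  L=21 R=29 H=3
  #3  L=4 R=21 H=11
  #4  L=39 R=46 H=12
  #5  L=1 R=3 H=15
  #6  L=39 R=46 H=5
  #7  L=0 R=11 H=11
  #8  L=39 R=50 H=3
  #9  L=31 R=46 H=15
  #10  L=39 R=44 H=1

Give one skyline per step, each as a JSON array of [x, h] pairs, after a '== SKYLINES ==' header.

== SKYLINES ==
[[29,5],[31,0]]
[[21,3],[29,5],[31,0]]
[[4,11],[21,3],[29,5],[31,0]]
[[4,11],[21,3],[29,5],[31,0],[39,12],[46,0]]
[[1,15],[3,0],[4,11],[21,3],[29,5],[31,0],[39,12],[46,0]]
[[1,15],[3,0],[4,11],[21,3],[29,5],[31,0],[39,12],[46,0]]
[[0,11],[1,15],[3,11],[21,3],[29,5],[31,0],[39,12],[46,0]]
[[0,11],[1,15],[3,11],[21,3],[29,5],[31,0],[39,12],[46,3],[50,0]]
[[0,11],[1,15],[3,11],[21,3],[29,5],[31,15],[46,3],[50,0]]
[[0,11],[1,15],[3,11],[21,3],[29,5],[31,15],[46,3],[50,0]]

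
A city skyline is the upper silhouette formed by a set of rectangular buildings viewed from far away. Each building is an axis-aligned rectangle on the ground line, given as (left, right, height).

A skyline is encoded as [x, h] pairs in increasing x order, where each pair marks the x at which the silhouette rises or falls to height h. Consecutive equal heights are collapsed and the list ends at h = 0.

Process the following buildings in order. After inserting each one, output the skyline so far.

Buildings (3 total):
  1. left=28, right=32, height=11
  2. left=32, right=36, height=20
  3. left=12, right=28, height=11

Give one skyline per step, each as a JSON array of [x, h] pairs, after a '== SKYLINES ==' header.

== SKYLINES ==
[[28,11],[32,0]]
[[28,11],[32,20],[36,0]]
[[12,11],[32,20],[36,0]]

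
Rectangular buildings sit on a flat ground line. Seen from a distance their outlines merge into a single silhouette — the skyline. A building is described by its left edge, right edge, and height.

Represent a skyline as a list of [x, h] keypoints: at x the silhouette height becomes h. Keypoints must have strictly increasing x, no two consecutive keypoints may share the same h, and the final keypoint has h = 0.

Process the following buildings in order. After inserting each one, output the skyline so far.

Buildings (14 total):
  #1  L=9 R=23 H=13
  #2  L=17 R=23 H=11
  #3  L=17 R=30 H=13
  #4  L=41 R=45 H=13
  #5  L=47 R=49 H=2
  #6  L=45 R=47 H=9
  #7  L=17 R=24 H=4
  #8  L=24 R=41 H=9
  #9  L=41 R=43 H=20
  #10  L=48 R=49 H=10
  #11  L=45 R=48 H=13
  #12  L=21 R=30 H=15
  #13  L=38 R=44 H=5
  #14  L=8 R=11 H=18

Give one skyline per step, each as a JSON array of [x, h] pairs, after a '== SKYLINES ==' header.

== SKYLINES ==
[[9,13],[23,0]]
[[9,13],[23,0]]
[[9,13],[30,0]]
[[9,13],[30,0],[41,13],[45,0]]
[[9,13],[30,0],[41,13],[45,0],[47,2],[49,0]]
[[9,13],[30,0],[41,13],[45,9],[47,2],[49,0]]
[[9,13],[30,0],[41,13],[45,9],[47,2],[49,0]]
[[9,13],[30,9],[41,13],[45,9],[47,2],[49,0]]
[[9,13],[30,9],[41,20],[43,13],[45,9],[47,2],[49,0]]
[[9,13],[30,9],[41,20],[43,13],[45,9],[47,2],[48,10],[49,0]]
[[9,13],[30,9],[41,20],[43,13],[48,10],[49,0]]
[[9,13],[21,15],[30,9],[41,20],[43,13],[48,10],[49,0]]
[[9,13],[21,15],[30,9],[41,20],[43,13],[48,10],[49,0]]
[[8,18],[11,13],[21,15],[30,9],[41,20],[43,13],[48,10],[49,0]]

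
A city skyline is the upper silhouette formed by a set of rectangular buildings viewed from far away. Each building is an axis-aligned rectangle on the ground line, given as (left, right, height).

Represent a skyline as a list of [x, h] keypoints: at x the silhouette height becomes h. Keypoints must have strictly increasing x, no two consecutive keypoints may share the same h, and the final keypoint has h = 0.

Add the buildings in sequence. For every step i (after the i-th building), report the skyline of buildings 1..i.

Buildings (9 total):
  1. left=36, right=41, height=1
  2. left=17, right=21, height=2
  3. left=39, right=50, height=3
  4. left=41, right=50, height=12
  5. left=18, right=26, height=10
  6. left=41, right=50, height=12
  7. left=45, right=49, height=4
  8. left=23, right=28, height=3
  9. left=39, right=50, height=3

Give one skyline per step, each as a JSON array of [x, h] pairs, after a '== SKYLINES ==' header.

== SKYLINES ==
[[36,1],[41,0]]
[[17,2],[21,0],[36,1],[41,0]]
[[17,2],[21,0],[36,1],[39,3],[50,0]]
[[17,2],[21,0],[36,1],[39,3],[41,12],[50,0]]
[[17,2],[18,10],[26,0],[36,1],[39,3],[41,12],[50,0]]
[[17,2],[18,10],[26,0],[36,1],[39,3],[41,12],[50,0]]
[[17,2],[18,10],[26,0],[36,1],[39,3],[41,12],[50,0]]
[[17,2],[18,10],[26,3],[28,0],[36,1],[39,3],[41,12],[50,0]]
[[17,2],[18,10],[26,3],[28,0],[36,1],[39,3],[41,12],[50,0]]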